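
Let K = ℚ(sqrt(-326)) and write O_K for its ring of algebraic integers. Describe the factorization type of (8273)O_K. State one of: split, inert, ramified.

inert

d = -326 ≡ 2 (mod 4), so O_K = ℤ[√-326] and disc(K) = 4d = -1304.
Since gcd(8273, -1304) = 1 the prime 8273 does not ramify.
Euler's criterion: (-326)^4136 mod 8273 = 8272. Thus (-326|8273) = -1.
Legendre symbol -1 ⇒ 8273 is inert.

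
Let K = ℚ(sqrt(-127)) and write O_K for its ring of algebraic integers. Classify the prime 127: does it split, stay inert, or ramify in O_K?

ramified — (127) = 𝔭²

d = -127 ≡ 1 (mod 4), so O_K = ℤ[(1+√-127)/2] and disc(K) = d = -127.
Ramification test: 127 | -127. The prime 127 ramifies in K.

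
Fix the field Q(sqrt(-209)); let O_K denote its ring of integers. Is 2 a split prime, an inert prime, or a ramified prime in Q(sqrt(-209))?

d = -209 ≡ 3 (mod 4), so O_K = ℤ[√-209] and disc(K) = 4d = -836.
Ramification test: 2 | -836. The prime 2 ramifies in K.

2 is ramified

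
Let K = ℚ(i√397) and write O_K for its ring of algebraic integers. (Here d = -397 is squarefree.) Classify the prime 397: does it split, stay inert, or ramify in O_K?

ramifies in O_K

-397 mod 4 = 3, hence disc K = 4·(-397) = -1588 and O_K = ℤ[√-397].
disc(K) = -1588 = 397·(-4), so p = 397 is ramified.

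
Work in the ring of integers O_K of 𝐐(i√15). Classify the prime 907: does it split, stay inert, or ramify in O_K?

p is inert

d = -15 ≡ 1 (mod 4), so O_K = ℤ[(1+√-15)/2] and disc(K) = d = -15.
907 ∤ -15, so 907 is unramified.
Legendre symbol by Euler's criterion: (-15/907) ≡ (-15)^453 ≡ 906 (mod 907), i.e. (-15/907) = -1.
Legendre symbol -1 ⇒ 907 is inert.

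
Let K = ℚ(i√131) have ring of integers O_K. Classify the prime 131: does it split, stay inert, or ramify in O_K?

131 is ramified

-131 mod 4 = 1, hence disc K = -131 and O_K = ℤ[(1+√-131)/2].
Ramification test: 131 | -131. The prime 131 ramifies in K.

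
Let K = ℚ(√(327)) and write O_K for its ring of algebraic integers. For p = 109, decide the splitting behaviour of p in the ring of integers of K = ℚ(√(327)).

Since 327 ≢ 1 mod 4, the ring of integers is ℤ[√327] with discriminant 4·327 = 1308.
Ramification test: 109 | 1308. The prime 109 ramifies in K.

ramified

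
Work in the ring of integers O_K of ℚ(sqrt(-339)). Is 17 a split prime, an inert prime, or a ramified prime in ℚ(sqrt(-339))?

d = -339 ≡ 1 (mod 4), so O_K = ℤ[(1+√-339)/2] and disc(K) = d = -339.
Since gcd(17, -339) = 1 the prime 17 does not ramify.
Compute (-339/17) via Euler: 1^((17-1)/2) mod 17 = 1, so (-339/17) = 1.
(-339/17) = 1, so 17 splits.

17 splits in O_K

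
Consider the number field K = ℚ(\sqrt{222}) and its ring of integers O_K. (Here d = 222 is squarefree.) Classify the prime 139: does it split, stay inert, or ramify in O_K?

d = 222 ≡ 2 (mod 4), so O_K = ℤ[√222] and disc(K) = 4d = 888.
Since gcd(139, 888) = 1 the prime 139 does not ramify.
(222/139) = 83^69 mod 139 = 1, giving Legendre symbol 1.
(222/139) = 1, so 139 splits.

split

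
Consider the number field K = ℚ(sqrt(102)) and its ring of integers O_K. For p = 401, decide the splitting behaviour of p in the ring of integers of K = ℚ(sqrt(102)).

d = 102 ≡ 2 (mod 4), so O_K = ℤ[√102] and disc(K) = 4d = 408.
401 ∤ 408, so 401 is unramified.
Compute (102/401) via Euler: 102^((401-1)/2) mod 401 = 1, so (102/401) = 1.
d is a quadratic residue mod p, hence 401 splits in O_K.

401 splits in O_K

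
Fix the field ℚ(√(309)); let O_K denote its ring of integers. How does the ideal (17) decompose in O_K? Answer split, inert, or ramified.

inert

309 mod 4 = 1, hence disc K = 309 and O_K = ℤ[(1+√309)/2].
Since gcd(17, 309) = 1 the prime 17 does not ramify.
Compute (309/17) via Euler: 3^((17-1)/2) mod 17 = 16, so (309/17) = -1.
d is a non-residue mod p, hence 17 remains inert in O_K.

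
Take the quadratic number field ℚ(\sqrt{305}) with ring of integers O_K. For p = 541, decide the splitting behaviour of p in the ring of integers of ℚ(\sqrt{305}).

inert — (541) stays prime in O_K

d = 305 ≡ 1 (mod 4), so O_K = ℤ[(1+√305)/2] and disc(K) = d = 305.
Since gcd(541, 305) = 1 the prime 541 does not ramify.
Compute (305/541) via Euler: 305^((541-1)/2) mod 541 = 540, so (305/541) = -1.
d is a non-residue mod p, hence 541 remains inert in O_K.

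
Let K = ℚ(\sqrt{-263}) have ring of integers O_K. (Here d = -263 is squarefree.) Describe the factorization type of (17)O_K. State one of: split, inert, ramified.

Since -263 ≡ 1 mod 4, the ring of integers is ℤ[(1+√-263)/2] with discriminant -263.
17 ∤ -263, so 17 is unramified.
Compute (-263/17) via Euler: 9^((17-1)/2) mod 17 = 1, so (-263/17) = 1.
d is a quadratic residue mod p, hence 17 splits in O_K.

p splits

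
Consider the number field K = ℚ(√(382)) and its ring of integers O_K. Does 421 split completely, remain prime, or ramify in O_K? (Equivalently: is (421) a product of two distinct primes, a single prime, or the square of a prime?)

Since 382 ≢ 1 mod 4, the ring of integers is ℤ[√382] with discriminant 4·382 = 1528.
Since gcd(421, 1528) = 1 the prime 421 does not ramify.
Legendre symbol by Euler's criterion: (382/421) ≡ 382^210 ≡ 420 (mod 421), i.e. (382/421) = -1.
d is a non-residue mod p, hence 421 remains inert in O_K.

421 remains inert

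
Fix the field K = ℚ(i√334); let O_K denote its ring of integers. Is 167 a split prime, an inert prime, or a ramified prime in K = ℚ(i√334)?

p ramifies

-334 mod 4 = 2, hence disc K = 4·(-334) = -1336 and O_K = ℤ[√-334].
disc(K) = -1336 = 167·(-8), so p = 167 is ramified.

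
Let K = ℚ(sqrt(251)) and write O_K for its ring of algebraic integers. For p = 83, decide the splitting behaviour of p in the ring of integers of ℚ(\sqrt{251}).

inert

251 mod 4 = 3, hence disc K = 4·251 = 1004 and O_K = ℤ[√251].
disc(K) = 1004 is not divisible by 83; 83 is unramified.
(251/83) = 2^41 mod 83 = 82, giving Legendre symbol -1.
d is a non-residue mod p, hence 83 remains inert in O_K.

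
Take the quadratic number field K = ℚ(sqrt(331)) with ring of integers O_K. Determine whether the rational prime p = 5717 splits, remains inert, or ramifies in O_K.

Since 331 ≢ 1 mod 4, the ring of integers is ℤ[√331] with discriminant 4·331 = 1324.
5717 ∤ 1324, so 5717 is unramified.
Legendre symbol by Euler's criterion: (331/5717) ≡ 331^2858 ≡ 5716 (mod 5717), i.e. (331/5717) = -1.
(331/5717) = -1, so 5717 is inert.

remains prime (inert)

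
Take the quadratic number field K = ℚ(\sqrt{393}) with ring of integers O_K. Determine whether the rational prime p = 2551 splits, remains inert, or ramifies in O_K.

split

Since 393 ≡ 1 mod 4, the ring of integers is ℤ[(1+√393)/2] with discriminant 393.
disc(K) = 393 is not divisible by 2551; 2551 is unramified.
Legendre symbol by Euler's criterion: (393/2551) ≡ 393^1275 ≡ 1 (mod 2551), i.e. (393/2551) = 1.
d is a quadratic residue mod p, hence 2551 splits in O_K.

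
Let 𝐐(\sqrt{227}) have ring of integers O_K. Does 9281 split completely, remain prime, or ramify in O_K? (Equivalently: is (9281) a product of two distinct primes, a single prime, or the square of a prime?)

p is inert

227 mod 4 = 3, hence disc K = 4·227 = 908 and O_K = ℤ[√227].
Since gcd(9281, 908) = 1 the prime 9281 does not ramify.
(227/9281) = 227^4640 mod 9281 = 9280, giving Legendre symbol -1.
d is a non-residue mod p, hence 9281 remains inert in O_K.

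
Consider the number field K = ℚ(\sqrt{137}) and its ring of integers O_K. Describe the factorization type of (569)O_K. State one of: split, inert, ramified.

inert — (569) stays prime in O_K

d = 137 ≡ 1 (mod 4), so O_K = ℤ[(1+√137)/2] and disc(K) = d = 137.
Since gcd(569, 137) = 1 the prime 569 does not ramify.
(137/569) = 137^284 mod 569 = 568, giving Legendre symbol -1.
Legendre symbol -1 ⇒ 569 is inert.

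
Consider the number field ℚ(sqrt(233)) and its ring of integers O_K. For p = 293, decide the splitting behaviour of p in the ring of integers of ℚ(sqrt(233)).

splits completely

d = 233 ≡ 1 (mod 4), so O_K = ℤ[(1+√233)/2] and disc(K) = d = 233.
293 ∤ 233, so 293 is unramified.
Compute (233/293) via Euler: 233^((293-1)/2) mod 293 = 1, so (233/293) = 1.
d is a quadratic residue mod p, hence 293 splits in O_K.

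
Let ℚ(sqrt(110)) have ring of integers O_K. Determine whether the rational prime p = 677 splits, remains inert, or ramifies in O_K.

p is inert

Since 110 ≢ 1 mod 4, the ring of integers is ℤ[√110] with discriminant 4·110 = 440.
677 ∤ 440, so 677 is unramified.
(110/677) = 110^338 mod 677 = 676, giving Legendre symbol -1.
Legendre symbol -1 ⇒ 677 is inert.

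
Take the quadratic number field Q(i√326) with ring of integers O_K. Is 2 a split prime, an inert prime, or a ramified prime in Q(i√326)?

Since -326 ≢ 1 mod 4, the ring of integers is ℤ[√-326] with discriminant 4·(-326) = -1304.
2 divides disc(K) = -1304, so 2 ramifies.

ramified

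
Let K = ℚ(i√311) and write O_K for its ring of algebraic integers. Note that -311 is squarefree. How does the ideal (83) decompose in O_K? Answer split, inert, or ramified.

d = -311 ≡ 1 (mod 4), so O_K = ℤ[(1+√-311)/2] and disc(K) = d = -311.
disc(K) = -311 is not divisible by 83; 83 is unramified.
Euler's criterion: (-311)^41 mod 83 = 1. Thus (-311|83) = 1.
(-311/83) = 1, so 83 splits.

83 splits in O_K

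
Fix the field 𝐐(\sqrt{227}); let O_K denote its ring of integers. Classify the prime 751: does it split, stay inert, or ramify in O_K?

Since 227 ≢ 1 mod 4, the ring of integers is ℤ[√227] with discriminant 4·227 = 908.
751 ∤ 908, so 751 is unramified.
(227/751) = 227^375 mod 751 = 750, giving Legendre symbol -1.
d is a non-residue mod p, hence 751 remains inert in O_K.

p is inert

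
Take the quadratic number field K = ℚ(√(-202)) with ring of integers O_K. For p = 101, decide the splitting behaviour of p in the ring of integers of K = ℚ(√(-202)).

-202 mod 4 = 2, hence disc K = 4·(-202) = -808 and O_K = ℤ[√-202].
101 divides disc(K) = -808, so 101 ramifies.

ramified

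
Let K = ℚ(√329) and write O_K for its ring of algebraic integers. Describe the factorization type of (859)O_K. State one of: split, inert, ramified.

splits completely

d = 329 ≡ 1 (mod 4), so O_K = ℤ[(1+√329)/2] and disc(K) = d = 329.
Since gcd(859, 329) = 1 the prime 859 does not ramify.
Euler's criterion: 329^429 mod 859 = 1. Thus (329|859) = 1.
Legendre symbol 1 ⇒ 859 is split.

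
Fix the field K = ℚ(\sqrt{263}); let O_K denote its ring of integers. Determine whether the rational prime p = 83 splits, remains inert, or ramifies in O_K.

inert — (83) stays prime in O_K

d = 263 ≡ 3 (mod 4), so O_K = ℤ[√263] and disc(K) = 4d = 1052.
disc(K) = 1052 is not divisible by 83; 83 is unramified.
(263/83) = 14^41 mod 83 = 82, giving Legendre symbol -1.
d is a non-residue mod p, hence 83 remains inert in O_K.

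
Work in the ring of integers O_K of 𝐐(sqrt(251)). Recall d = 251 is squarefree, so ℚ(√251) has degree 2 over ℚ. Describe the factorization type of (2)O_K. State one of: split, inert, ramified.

Since 251 ≢ 1 mod 4, the ring of integers is ℤ[√251] with discriminant 4·251 = 1004.
2 divides disc(K) = 1004, so 2 ramifies.

ramifies in O_K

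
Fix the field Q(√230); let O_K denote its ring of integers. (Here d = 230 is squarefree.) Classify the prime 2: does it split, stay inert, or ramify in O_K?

d = 230 ≡ 2 (mod 4), so O_K = ℤ[√230] and disc(K) = 4d = 920.
2 divides disc(K) = 920, so 2 ramifies.

p ramifies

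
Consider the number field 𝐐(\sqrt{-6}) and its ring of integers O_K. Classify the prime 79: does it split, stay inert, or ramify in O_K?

p splits

-6 mod 4 = 2, hence disc K = 4·(-6) = -24 and O_K = ℤ[√-6].
Since gcd(79, -24) = 1 the prime 79 does not ramify.
Legendre symbol by Euler's criterion: (-6/79) ≡ (-6)^39 ≡ 1 (mod 79), i.e. (-6/79) = 1.
Legendre symbol 1 ⇒ 79 is split.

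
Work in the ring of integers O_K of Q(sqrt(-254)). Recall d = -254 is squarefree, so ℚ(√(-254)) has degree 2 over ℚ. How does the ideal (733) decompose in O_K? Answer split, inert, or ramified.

inert — (733) stays prime in O_K

d = -254 ≡ 2 (mod 4), so O_K = ℤ[√-254] and disc(K) = 4d = -1016.
733 ∤ -1016, so 733 is unramified.
Legendre symbol by Euler's criterion: (-254/733) ≡ (-254)^366 ≡ 732 (mod 733), i.e. (-254/733) = -1.
(-254/733) = -1, so 733 is inert.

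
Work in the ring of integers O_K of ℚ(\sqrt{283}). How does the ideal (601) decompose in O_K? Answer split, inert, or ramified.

p is inert

Since 283 ≢ 1 mod 4, the ring of integers is ℤ[√283] with discriminant 4·283 = 1132.
Since gcd(601, 1132) = 1 the prime 601 does not ramify.
Compute (283/601) via Euler: 283^((601-1)/2) mod 601 = 600, so (283/601) = -1.
Legendre symbol -1 ⇒ 601 is inert.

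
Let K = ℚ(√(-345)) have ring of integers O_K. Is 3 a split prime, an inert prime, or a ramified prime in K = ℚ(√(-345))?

Since -345 ≢ 1 mod 4, the ring of integers is ℤ[√-345] with discriminant 4·(-345) = -1380.
Ramification test: 3 | -1380. The prime 3 ramifies in K.

3 is ramified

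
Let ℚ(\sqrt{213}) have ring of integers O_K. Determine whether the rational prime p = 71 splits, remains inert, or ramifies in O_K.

213 mod 4 = 1, hence disc K = 213 and O_K = ℤ[(1+√213)/2].
71 divides disc(K) = 213, so 71 ramifies.

71 is ramified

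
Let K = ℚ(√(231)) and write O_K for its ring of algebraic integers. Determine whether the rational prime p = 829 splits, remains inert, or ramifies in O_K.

Since 231 ≢ 1 mod 4, the ring of integers is ℤ[√231] with discriminant 4·231 = 924.
disc(K) = 924 is not divisible by 829; 829 is unramified.
Legendre symbol by Euler's criterion: (231/829) ≡ 231^414 ≡ 828 (mod 829), i.e. (231/829) = -1.
Legendre symbol -1 ⇒ 829 is inert.

remains prime (inert)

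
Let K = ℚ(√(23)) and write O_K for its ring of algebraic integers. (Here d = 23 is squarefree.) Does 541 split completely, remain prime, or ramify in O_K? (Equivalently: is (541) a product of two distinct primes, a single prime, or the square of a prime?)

541 splits in O_K

23 mod 4 = 3, hence disc K = 4·23 = 92 and O_K = ℤ[√23].
disc(K) = 92 is not divisible by 541; 541 is unramified.
Compute (23/541) via Euler: 23^((541-1)/2) mod 541 = 1, so (23/541) = 1.
Legendre symbol 1 ⇒ 541 is split.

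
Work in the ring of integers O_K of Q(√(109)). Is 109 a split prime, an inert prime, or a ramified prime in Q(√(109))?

109 mod 4 = 1, hence disc K = 109 and O_K = ℤ[(1+√109)/2].
Ramification test: 109 | 109. The prime 109 ramifies in K.

ramifies in O_K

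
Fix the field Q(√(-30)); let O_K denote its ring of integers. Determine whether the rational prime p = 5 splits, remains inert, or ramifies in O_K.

-30 mod 4 = 2, hence disc K = 4·(-30) = -120 and O_K = ℤ[√-30].
Ramification test: 5 | -120. The prime 5 ramifies in K.

p ramifies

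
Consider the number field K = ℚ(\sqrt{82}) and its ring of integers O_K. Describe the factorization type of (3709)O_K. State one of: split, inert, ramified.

82 mod 4 = 2, hence disc K = 4·82 = 328 and O_K = ℤ[√82].
3709 ∤ 328, so 3709 is unramified.
Legendre symbol by Euler's criterion: (82/3709) ≡ 82^1854 ≡ 1 (mod 3709), i.e. (82/3709) = 1.
(82/3709) = 1, so 3709 splits.

p splits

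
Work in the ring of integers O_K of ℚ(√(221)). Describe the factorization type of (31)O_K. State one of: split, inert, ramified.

31 splits in O_K

221 mod 4 = 1, hence disc K = 221 and O_K = ℤ[(1+√221)/2].
Since gcd(31, 221) = 1 the prime 31 does not ramify.
(221/31) = 4^15 mod 31 = 1, giving Legendre symbol 1.
d is a quadratic residue mod p, hence 31 splits in O_K.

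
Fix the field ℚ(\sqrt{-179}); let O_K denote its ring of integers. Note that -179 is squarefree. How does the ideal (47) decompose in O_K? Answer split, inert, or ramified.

p splits

-179 mod 4 = 1, hence disc K = -179 and O_K = ℤ[(1+√-179)/2].
disc(K) = -179 is not divisible by 47; 47 is unramified.
Compute (-179/47) via Euler: 9^((47-1)/2) mod 47 = 1, so (-179/47) = 1.
Legendre symbol 1 ⇒ 47 is split.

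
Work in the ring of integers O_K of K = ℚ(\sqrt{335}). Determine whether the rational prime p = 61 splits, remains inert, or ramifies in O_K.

d = 335 ≡ 3 (mod 4), so O_K = ℤ[√335] and disc(K) = 4d = 1340.
61 ∤ 1340, so 61 is unramified.
Euler's criterion: 335^30 mod 61 = 60. Thus (335|61) = -1.
(335/61) = -1, so 61 is inert.

p is inert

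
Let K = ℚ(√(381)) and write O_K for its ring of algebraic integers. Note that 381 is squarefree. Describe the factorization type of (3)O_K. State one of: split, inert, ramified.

Since 381 ≡ 1 mod 4, the ring of integers is ℤ[(1+√381)/2] with discriminant 381.
3 divides disc(K) = 381, so 3 ramifies.

ramified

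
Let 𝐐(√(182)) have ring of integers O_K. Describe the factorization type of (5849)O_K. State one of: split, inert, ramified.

182 mod 4 = 2, hence disc K = 4·182 = 728 and O_K = ℤ[√182].
Since gcd(5849, 728) = 1 the prime 5849 does not ramify.
Compute (182/5849) via Euler: 182^((5849-1)/2) mod 5849 = 1, so (182/5849) = 1.
(182/5849) = 1, so 5849 splits.

split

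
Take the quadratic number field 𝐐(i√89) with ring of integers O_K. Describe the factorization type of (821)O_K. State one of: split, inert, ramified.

d = -89 ≡ 3 (mod 4), so O_K = ℤ[√-89] and disc(K) = 4d = -356.
821 ∤ -356, so 821 is unramified.
Legendre symbol by Euler's criterion: (-89/821) ≡ (-89)^410 ≡ 1 (mod 821), i.e. (-89/821) = 1.
Legendre symbol 1 ⇒ 821 is split.

splits completely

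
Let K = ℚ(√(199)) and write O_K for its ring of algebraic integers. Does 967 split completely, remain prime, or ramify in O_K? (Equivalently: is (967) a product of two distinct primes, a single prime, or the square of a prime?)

p splits

d = 199 ≡ 3 (mod 4), so O_K = ℤ[√199] and disc(K) = 4d = 796.
Since gcd(967, 796) = 1 the prime 967 does not ramify.
(199/967) = 199^483 mod 967 = 1, giving Legendre symbol 1.
d is a quadratic residue mod p, hence 967 splits in O_K.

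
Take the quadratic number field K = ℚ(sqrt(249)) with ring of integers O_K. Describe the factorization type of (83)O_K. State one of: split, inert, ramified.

ramified — (83) = 𝔭²

d = 249 ≡ 1 (mod 4), so O_K = ℤ[(1+√249)/2] and disc(K) = d = 249.
Ramification test: 83 | 249. The prime 83 ramifies in K.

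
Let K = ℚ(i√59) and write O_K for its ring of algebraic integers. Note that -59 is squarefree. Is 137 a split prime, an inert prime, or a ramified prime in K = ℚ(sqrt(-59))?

-59 mod 4 = 1, hence disc K = -59 and O_K = ℤ[(1+√-59)/2].
disc(K) = -59 is not divisible by 137; 137 is unramified.
Compute (-59/137) via Euler: 78^((137-1)/2) mod 137 = 1, so (-59/137) = 1.
d is a quadratic residue mod p, hence 137 splits in O_K.

137 splits in O_K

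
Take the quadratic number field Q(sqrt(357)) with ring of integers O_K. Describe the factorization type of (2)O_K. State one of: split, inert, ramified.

p is inert

Since 357 ≡ 1 mod 4, the ring of integers is ℤ[(1+√357)/2] with discriminant 357.
disc(K) = 357 is not divisible by 2; 2 is unramified.
d ≡ 5 (mod 8); the supplementary law gives 2 inert.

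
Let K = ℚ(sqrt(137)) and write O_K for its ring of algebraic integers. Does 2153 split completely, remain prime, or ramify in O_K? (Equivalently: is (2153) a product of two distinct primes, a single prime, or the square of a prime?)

2153 splits in O_K

Since 137 ≡ 1 mod 4, the ring of integers is ℤ[(1+√137)/2] with discriminant 137.
Since gcd(2153, 137) = 1 the prime 2153 does not ramify.
Legendre symbol by Euler's criterion: (137/2153) ≡ 137^1076 ≡ 1 (mod 2153), i.e. (137/2153) = 1.
Legendre symbol 1 ⇒ 2153 is split.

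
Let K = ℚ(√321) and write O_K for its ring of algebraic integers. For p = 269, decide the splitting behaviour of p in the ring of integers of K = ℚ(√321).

split — (269) = 𝔭₁𝔭₂ with 𝔭₁ ≠ 𝔭₂

321 mod 4 = 1, hence disc K = 321 and O_K = ℤ[(1+√321)/2].
269 ∤ 321, so 269 is unramified.
(321/269) = 52^134 mod 269 = 1, giving Legendre symbol 1.
(321/269) = 1, so 269 splits.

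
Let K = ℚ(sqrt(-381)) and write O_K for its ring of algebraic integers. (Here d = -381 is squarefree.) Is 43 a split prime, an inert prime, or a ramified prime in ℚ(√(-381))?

-381 mod 4 = 3, hence disc K = 4·(-381) = -1524 and O_K = ℤ[√-381].
Since gcd(43, -1524) = 1 the prime 43 does not ramify.
Legendre symbol by Euler's criterion: (-381/43) ≡ (-381)^21 ≡ 1 (mod 43), i.e. (-381/43) = 1.
Legendre symbol 1 ⇒ 43 is split.

split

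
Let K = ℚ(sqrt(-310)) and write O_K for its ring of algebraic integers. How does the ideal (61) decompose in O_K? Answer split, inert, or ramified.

split

-310 mod 4 = 2, hence disc K = 4·(-310) = -1240 and O_K = ℤ[√-310].
Since gcd(61, -1240) = 1 the prime 61 does not ramify.
Euler's criterion: (-310)^30 mod 61 = 1. Thus (-310|61) = 1.
(-310/61) = 1, so 61 splits.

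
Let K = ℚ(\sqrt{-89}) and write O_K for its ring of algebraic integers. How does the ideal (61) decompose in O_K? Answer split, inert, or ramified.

p is inert

-89 mod 4 = 3, hence disc K = 4·(-89) = -356 and O_K = ℤ[√-89].
61 ∤ -356, so 61 is unramified.
Compute (-89/61) via Euler: 33^((61-1)/2) mod 61 = 60, so (-89/61) = -1.
(-89/61) = -1, so 61 is inert.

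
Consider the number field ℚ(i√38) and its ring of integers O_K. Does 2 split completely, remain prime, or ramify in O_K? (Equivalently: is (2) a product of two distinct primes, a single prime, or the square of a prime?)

Since -38 ≢ 1 mod 4, the ring of integers is ℤ[√-38] with discriminant 4·(-38) = -152.
Ramification test: 2 | -152. The prime 2 ramifies in K.

2 is ramified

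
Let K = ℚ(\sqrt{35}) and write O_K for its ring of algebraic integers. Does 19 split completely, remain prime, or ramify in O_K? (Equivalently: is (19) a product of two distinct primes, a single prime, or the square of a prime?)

35 mod 4 = 3, hence disc K = 4·35 = 140 and O_K = ℤ[√35].
disc(K) = 140 is not divisible by 19; 19 is unramified.
(35/19) = 16^9 mod 19 = 1, giving Legendre symbol 1.
Legendre symbol 1 ⇒ 19 is split.

split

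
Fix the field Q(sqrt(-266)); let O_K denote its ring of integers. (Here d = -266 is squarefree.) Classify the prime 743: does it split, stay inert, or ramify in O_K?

743 splits in O_K

-266 mod 4 = 2, hence disc K = 4·(-266) = -1064 and O_K = ℤ[√-266].
disc(K) = -1064 is not divisible by 743; 743 is unramified.
(-266/743) = 477^371 mod 743 = 1, giving Legendre symbol 1.
Legendre symbol 1 ⇒ 743 is split.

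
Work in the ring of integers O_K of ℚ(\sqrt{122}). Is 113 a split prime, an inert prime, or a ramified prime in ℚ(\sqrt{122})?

Since 122 ≢ 1 mod 4, the ring of integers is ℤ[√122] with discriminant 4·122 = 488.
Since gcd(113, 488) = 1 the prime 113 does not ramify.
Euler's criterion: 122^56 mod 113 = 1. Thus (122|113) = 1.
(122/113) = 1, so 113 splits.

split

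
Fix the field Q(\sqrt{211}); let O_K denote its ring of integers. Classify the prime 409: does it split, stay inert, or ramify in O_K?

d = 211 ≡ 3 (mod 4), so O_K = ℤ[√211] and disc(K) = 4d = 844.
Since gcd(409, 844) = 1 the prime 409 does not ramify.
(211/409) = 211^204 mod 409 = 408, giving Legendre symbol -1.
Legendre symbol -1 ⇒ 409 is inert.

inert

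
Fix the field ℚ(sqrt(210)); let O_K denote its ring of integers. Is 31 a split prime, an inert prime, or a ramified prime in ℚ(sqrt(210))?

31 remains inert

d = 210 ≡ 2 (mod 4), so O_K = ℤ[√210] and disc(K) = 4d = 840.
31 ∤ 840, so 31 is unramified.
Euler's criterion: 210^15 mod 31 = 30. Thus (210|31) = -1.
d is a non-residue mod p, hence 31 remains inert in O_K.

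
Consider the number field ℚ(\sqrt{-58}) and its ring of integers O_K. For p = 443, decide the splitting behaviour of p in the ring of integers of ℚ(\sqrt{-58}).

d = -58 ≡ 2 (mod 4), so O_K = ℤ[√-58] and disc(K) = 4d = -232.
disc(K) = -232 is not divisible by 443; 443 is unramified.
Compute (-58/443) via Euler: 385^((443-1)/2) mod 443 = 442, so (-58/443) = -1.
Legendre symbol -1 ⇒ 443 is inert.

inert — (443) stays prime in O_K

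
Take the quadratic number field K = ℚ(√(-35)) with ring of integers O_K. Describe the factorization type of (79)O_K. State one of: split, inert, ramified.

split

d = -35 ≡ 1 (mod 4), so O_K = ℤ[(1+√-35)/2] and disc(K) = d = -35.
79 ∤ -35, so 79 is unramified.
(-35/79) = 44^39 mod 79 = 1, giving Legendre symbol 1.
d is a quadratic residue mod p, hence 79 splits in O_K.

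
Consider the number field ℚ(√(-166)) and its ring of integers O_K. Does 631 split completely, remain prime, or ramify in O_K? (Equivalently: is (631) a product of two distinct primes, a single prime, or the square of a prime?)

631 remains inert

-166 mod 4 = 2, hence disc K = 4·(-166) = -664 and O_K = ℤ[√-166].
Since gcd(631, -664) = 1 the prime 631 does not ramify.
Compute (-166/631) via Euler: 465^((631-1)/2) mod 631 = 630, so (-166/631) = -1.
d is a non-residue mod p, hence 631 remains inert in O_K.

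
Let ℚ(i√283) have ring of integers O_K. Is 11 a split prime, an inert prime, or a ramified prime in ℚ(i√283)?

p splits

Since -283 ≡ 1 mod 4, the ring of integers is ℤ[(1+√-283)/2] with discriminant -283.
11 ∤ -283, so 11 is unramified.
Euler's criterion: (-283)^5 mod 11 = 1. Thus (-283|11) = 1.
Legendre symbol 1 ⇒ 11 is split.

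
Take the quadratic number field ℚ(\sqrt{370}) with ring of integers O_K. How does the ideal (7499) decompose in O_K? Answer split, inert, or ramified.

370 mod 4 = 2, hence disc K = 4·370 = 1480 and O_K = ℤ[√370].
7499 ∤ 1480, so 7499 is unramified.
Compute (370/7499) via Euler: 370^((7499-1)/2) mod 7499 = 7498, so (370/7499) = -1.
d is a non-residue mod p, hence 7499 remains inert in O_K.

7499 remains inert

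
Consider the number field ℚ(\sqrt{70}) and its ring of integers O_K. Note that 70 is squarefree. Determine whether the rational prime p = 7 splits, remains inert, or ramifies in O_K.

70 mod 4 = 2, hence disc K = 4·70 = 280 and O_K = ℤ[√70].
7 divides disc(K) = 280, so 7 ramifies.

ramified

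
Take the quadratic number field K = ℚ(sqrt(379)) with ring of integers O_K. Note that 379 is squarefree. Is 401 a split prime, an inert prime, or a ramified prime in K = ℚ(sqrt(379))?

Since 379 ≢ 1 mod 4, the ring of integers is ℤ[√379] with discriminant 4·379 = 1516.
Since gcd(401, 1516) = 1 the prime 401 does not ramify.
(379/401) = 379^200 mod 401 = 1, giving Legendre symbol 1.
d is a quadratic residue mod p, hence 401 splits in O_K.

p splits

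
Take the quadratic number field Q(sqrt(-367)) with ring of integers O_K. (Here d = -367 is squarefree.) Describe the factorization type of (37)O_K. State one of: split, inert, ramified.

-367 mod 4 = 1, hence disc K = -367 and O_K = ℤ[(1+√-367)/2].
Since gcd(37, -367) = 1 the prime 37 does not ramify.
Compute (-367/37) via Euler: 3^((37-1)/2) mod 37 = 1, so (-367/37) = 1.
Legendre symbol 1 ⇒ 37 is split.

splits completely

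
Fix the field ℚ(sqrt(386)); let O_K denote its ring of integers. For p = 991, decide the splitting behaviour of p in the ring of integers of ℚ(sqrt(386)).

Since 386 ≢ 1 mod 4, the ring of integers is ℤ[√386] with discriminant 4·386 = 1544.
991 ∤ 1544, so 991 is unramified.
(386/991) = 386^495 mod 991 = 990, giving Legendre symbol -1.
d is a non-residue mod p, hence 991 remains inert in O_K.

remains prime (inert)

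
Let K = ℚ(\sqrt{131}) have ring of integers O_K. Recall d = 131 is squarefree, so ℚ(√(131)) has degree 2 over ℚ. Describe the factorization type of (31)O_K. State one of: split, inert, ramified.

p splits

131 mod 4 = 3, hence disc K = 4·131 = 524 and O_K = ℤ[√131].
disc(K) = 524 is not divisible by 31; 31 is unramified.
Legendre symbol by Euler's criterion: (131/31) ≡ 131^15 ≡ 1 (mod 31), i.e. (131/31) = 1.
Legendre symbol 1 ⇒ 31 is split.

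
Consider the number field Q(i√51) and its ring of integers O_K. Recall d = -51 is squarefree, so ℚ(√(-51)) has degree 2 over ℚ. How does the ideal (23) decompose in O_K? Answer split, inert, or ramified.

d = -51 ≡ 1 (mod 4), so O_K = ℤ[(1+√-51)/2] and disc(K) = d = -51.
disc(K) = -51 is not divisible by 23; 23 is unramified.
Euler's criterion: (-51)^11 mod 23 = 1. Thus (-51|23) = 1.
(-51/23) = 1, so 23 splits.

split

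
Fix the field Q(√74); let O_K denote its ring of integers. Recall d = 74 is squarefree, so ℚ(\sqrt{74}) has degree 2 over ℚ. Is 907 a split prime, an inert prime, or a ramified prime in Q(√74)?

Since 74 ≢ 1 mod 4, the ring of integers is ℤ[√74] with discriminant 4·74 = 296.
disc(K) = 296 is not divisible by 907; 907 is unramified.
(74/907) = 74^453 mod 907 = 1, giving Legendre symbol 1.
(74/907) = 1, so 907 splits.

907 splits in O_K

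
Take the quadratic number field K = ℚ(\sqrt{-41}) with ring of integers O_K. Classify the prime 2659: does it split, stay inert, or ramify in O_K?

d = -41 ≡ 3 (mod 4), so O_K = ℤ[√-41] and disc(K) = 4d = -164.
2659 ∤ -164, so 2659 is unramified.
Compute (-41/2659) via Euler: 2618^((2659-1)/2) mod 2659 = 1, so (-41/2659) = 1.
Legendre symbol 1 ⇒ 2659 is split.

p splits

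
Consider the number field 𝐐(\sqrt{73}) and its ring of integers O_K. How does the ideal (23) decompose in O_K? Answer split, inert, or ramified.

splits completely

d = 73 ≡ 1 (mod 4), so O_K = ℤ[(1+√73)/2] and disc(K) = d = 73.
Since gcd(23, 73) = 1 the prime 23 does not ramify.
Euler's criterion: 73^11 mod 23 = 1. Thus (73|23) = 1.
d is a quadratic residue mod p, hence 23 splits in O_K.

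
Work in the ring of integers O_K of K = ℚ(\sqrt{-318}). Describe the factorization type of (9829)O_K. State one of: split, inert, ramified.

remains prime (inert)

d = -318 ≡ 2 (mod 4), so O_K = ℤ[√-318] and disc(K) = 4d = -1272.
disc(K) = -1272 is not divisible by 9829; 9829 is unramified.
Legendre symbol by Euler's criterion: (-318/9829) ≡ (-318)^4914 ≡ 9828 (mod 9829), i.e. (-318/9829) = -1.
d is a non-residue mod p, hence 9829 remains inert in O_K.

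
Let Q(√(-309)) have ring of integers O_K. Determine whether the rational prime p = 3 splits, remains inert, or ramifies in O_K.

d = -309 ≡ 3 (mod 4), so O_K = ℤ[√-309] and disc(K) = 4d = -1236.
3 divides disc(K) = -1236, so 3 ramifies.

ramified — (3) = 𝔭²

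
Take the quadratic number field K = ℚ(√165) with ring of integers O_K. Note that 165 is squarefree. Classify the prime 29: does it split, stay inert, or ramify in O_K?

165 mod 4 = 1, hence disc K = 165 and O_K = ℤ[(1+√165)/2].
29 ∤ 165, so 29 is unramified.
Euler's criterion: 165^14 mod 29 = 1. Thus (165|29) = 1.
d is a quadratic residue mod p, hence 29 splits in O_K.

29 splits in O_K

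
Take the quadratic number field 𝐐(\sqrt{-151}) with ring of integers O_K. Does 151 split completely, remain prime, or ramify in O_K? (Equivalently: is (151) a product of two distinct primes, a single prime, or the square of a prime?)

Since -151 ≡ 1 mod 4, the ring of integers is ℤ[(1+√-151)/2] with discriminant -151.
151 divides disc(K) = -151, so 151 ramifies.

ramified — (151) = 𝔭²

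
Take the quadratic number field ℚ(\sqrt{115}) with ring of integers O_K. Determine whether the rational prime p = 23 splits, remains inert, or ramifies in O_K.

p ramifies

d = 115 ≡ 3 (mod 4), so O_K = ℤ[√115] and disc(K) = 4d = 460.
disc(K) = 460 = 23·20, so p = 23 is ramified.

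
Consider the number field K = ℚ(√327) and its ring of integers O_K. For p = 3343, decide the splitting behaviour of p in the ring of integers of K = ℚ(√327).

remains prime (inert)

Since 327 ≢ 1 mod 4, the ring of integers is ℤ[√327] with discriminant 4·327 = 1308.
3343 ∤ 1308, so 3343 is unramified.
Compute (327/3343) via Euler: 327^((3343-1)/2) mod 3343 = 3342, so (327/3343) = -1.
Legendre symbol -1 ⇒ 3343 is inert.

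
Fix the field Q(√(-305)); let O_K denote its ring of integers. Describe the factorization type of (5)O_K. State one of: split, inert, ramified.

Since -305 ≢ 1 mod 4, the ring of integers is ℤ[√-305] with discriminant 4·(-305) = -1220.
disc(K) = -1220 = 5·(-244), so p = 5 is ramified.

ramified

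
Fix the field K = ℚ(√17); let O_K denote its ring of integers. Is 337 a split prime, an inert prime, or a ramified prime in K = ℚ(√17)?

17 mod 4 = 1, hence disc K = 17 and O_K = ℤ[(1+√17)/2].
337 ∤ 17, so 337 is unramified.
Legendre symbol by Euler's criterion: (17/337) ≡ 17^168 ≡ 336 (mod 337), i.e. (17/337) = -1.
d is a non-residue mod p, hence 337 remains inert in O_K.

inert — (337) stays prime in O_K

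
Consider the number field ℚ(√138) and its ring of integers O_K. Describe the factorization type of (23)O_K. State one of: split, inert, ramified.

ramified

d = 138 ≡ 2 (mod 4), so O_K = ℤ[√138] and disc(K) = 4d = 552.
23 divides disc(K) = 552, so 23 ramifies.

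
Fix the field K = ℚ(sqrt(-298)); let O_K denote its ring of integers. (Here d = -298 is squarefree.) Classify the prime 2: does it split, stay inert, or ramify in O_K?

ramifies in O_K

d = -298 ≡ 2 (mod 4), so O_K = ℤ[√-298] and disc(K) = 4d = -1192.
2 divides disc(K) = -1192, so 2 ramifies.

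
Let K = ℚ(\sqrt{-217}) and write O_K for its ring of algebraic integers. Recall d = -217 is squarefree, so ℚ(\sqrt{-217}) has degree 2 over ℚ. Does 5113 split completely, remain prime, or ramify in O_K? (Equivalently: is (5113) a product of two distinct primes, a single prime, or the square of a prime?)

d = -217 ≡ 3 (mod 4), so O_K = ℤ[√-217] and disc(K) = 4d = -868.
disc(K) = -868 is not divisible by 5113; 5113 is unramified.
Legendre symbol by Euler's criterion: (-217/5113) ≡ (-217)^2556 ≡ 1 (mod 5113), i.e. (-217/5113) = 1.
(-217/5113) = 1, so 5113 splits.

split — (5113) = 𝔭₁𝔭₂ with 𝔭₁ ≠ 𝔭₂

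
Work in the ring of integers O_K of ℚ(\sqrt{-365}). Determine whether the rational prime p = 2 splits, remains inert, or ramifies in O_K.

p ramifies

Since -365 ≢ 1 mod 4, the ring of integers is ℤ[√-365] with discriminant 4·(-365) = -1460.
2 divides disc(K) = -1460, so 2 ramifies.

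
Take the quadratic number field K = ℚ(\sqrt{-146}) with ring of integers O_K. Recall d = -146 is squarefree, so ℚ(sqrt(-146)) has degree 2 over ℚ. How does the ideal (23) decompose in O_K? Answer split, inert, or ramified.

p is inert

-146 mod 4 = 2, hence disc K = 4·(-146) = -584 and O_K = ℤ[√-146].
Since gcd(23, -584) = 1 the prime 23 does not ramify.
Legendre symbol by Euler's criterion: (-146/23) ≡ (-146)^11 ≡ 22 (mod 23), i.e. (-146/23) = -1.
(-146/23) = -1, so 23 is inert.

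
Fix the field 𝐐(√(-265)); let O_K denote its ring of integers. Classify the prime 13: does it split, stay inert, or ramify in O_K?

d = -265 ≡ 3 (mod 4), so O_K = ℤ[√-265] and disc(K) = 4d = -1060.
13 ∤ -1060, so 13 is unramified.
Legendre symbol by Euler's criterion: (-265/13) ≡ (-265)^6 ≡ 12 (mod 13), i.e. (-265/13) = -1.
d is a non-residue mod p, hence 13 remains inert in O_K.

remains prime (inert)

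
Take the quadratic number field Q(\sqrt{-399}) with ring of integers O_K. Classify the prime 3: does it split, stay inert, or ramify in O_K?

Since -399 ≡ 1 mod 4, the ring of integers is ℤ[(1+√-399)/2] with discriminant -399.
disc(K) = -399 = 3·(-133), so p = 3 is ramified.

ramified — (3) = 𝔭²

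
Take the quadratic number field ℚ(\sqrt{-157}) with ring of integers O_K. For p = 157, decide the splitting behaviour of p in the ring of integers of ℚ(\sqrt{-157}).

d = -157 ≡ 3 (mod 4), so O_K = ℤ[√-157] and disc(K) = 4d = -628.
Ramification test: 157 | -628. The prime 157 ramifies in K.

ramifies in O_K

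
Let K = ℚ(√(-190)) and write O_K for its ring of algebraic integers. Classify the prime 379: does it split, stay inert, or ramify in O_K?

-190 mod 4 = 2, hence disc K = 4·(-190) = -760 and O_K = ℤ[√-190].
disc(K) = -760 is not divisible by 379; 379 is unramified.
Euler's criterion: (-190)^189 mod 379 = 1. Thus (-190|379) = 1.
Legendre symbol 1 ⇒ 379 is split.

split — (379) = 𝔭₁𝔭₂ with 𝔭₁ ≠ 𝔭₂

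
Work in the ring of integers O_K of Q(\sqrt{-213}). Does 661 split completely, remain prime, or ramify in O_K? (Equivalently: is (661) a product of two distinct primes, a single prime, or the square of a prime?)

-213 mod 4 = 3, hence disc K = 4·(-213) = -852 and O_K = ℤ[√-213].
Since gcd(661, -852) = 1 the prime 661 does not ramify.
(-213/661) = 448^330 mod 661 = 660, giving Legendre symbol -1.
Legendre symbol -1 ⇒ 661 is inert.

p is inert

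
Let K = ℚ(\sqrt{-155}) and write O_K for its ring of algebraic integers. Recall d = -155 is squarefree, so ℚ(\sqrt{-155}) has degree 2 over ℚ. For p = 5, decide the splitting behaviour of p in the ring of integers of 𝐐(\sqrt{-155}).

5 is ramified

d = -155 ≡ 1 (mod 4), so O_K = ℤ[(1+√-155)/2] and disc(K) = d = -155.
Ramification test: 5 | -155. The prime 5 ramifies in K.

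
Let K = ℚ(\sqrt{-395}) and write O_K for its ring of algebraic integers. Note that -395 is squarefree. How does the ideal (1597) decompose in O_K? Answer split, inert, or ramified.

-395 mod 4 = 1, hence disc K = -395 and O_K = ℤ[(1+√-395)/2].
Since gcd(1597, -395) = 1 the prime 1597 does not ramify.
Euler's criterion: (-395)^798 mod 1597 = 1. Thus (-395|1597) = 1.
(-395/1597) = 1, so 1597 splits.

split — (1597) = 𝔭₁𝔭₂ with 𝔭₁ ≠ 𝔭₂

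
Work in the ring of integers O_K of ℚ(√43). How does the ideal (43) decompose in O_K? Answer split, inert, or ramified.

43 mod 4 = 3, hence disc K = 4·43 = 172 and O_K = ℤ[√43].
disc(K) = 172 = 43·4, so p = 43 is ramified.

ramified — (43) = 𝔭²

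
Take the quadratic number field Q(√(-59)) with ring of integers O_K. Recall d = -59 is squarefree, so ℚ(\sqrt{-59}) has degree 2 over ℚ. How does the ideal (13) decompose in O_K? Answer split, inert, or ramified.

Since -59 ≡ 1 mod 4, the ring of integers is ℤ[(1+√-59)/2] with discriminant -59.
13 ∤ -59, so 13 is unramified.
Legendre symbol by Euler's criterion: (-59/13) ≡ (-59)^6 ≡ 12 (mod 13), i.e. (-59/13) = -1.
d is a non-residue mod p, hence 13 remains inert in O_K.

inert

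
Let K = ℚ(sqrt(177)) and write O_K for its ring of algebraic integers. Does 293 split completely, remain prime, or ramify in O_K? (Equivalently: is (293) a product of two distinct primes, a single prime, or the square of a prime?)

177 mod 4 = 1, hence disc K = 177 and O_K = ℤ[(1+√177)/2].
Since gcd(293, 177) = 1 the prime 293 does not ramify.
Legendre symbol by Euler's criterion: (177/293) ≡ 177^146 ≡ 292 (mod 293), i.e. (177/293) = -1.
d is a non-residue mod p, hence 293 remains inert in O_K.

293 remains inert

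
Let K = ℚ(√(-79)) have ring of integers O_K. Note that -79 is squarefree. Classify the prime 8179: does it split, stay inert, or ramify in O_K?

Since -79 ≡ 1 mod 4, the ring of integers is ℤ[(1+√-79)/2] with discriminant -79.
disc(K) = -79 is not divisible by 8179; 8179 is unramified.
(-79/8179) = 8100^4089 mod 8179 = 1, giving Legendre symbol 1.
Legendre symbol 1 ⇒ 8179 is split.

split — (8179) = 𝔭₁𝔭₂ with 𝔭₁ ≠ 𝔭₂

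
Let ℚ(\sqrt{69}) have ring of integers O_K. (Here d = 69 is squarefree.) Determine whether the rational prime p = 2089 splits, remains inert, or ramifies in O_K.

d = 69 ≡ 1 (mod 4), so O_K = ℤ[(1+√69)/2] and disc(K) = d = 69.
2089 ∤ 69, so 2089 is unramified.
(69/2089) = 69^1044 mod 2089 = 2088, giving Legendre symbol -1.
d is a non-residue mod p, hence 2089 remains inert in O_K.

inert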